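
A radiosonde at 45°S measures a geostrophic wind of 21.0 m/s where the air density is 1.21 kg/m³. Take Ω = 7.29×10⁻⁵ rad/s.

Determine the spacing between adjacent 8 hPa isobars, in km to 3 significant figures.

Coriolis parameter at 45°S:
f = 2Ω sin φ = 2 × 7.29×10⁻⁵ × sin 45° = 1.03×10⁻⁴ s⁻¹
Geostrophic balance rearranged: |∂P/∂n| = f ρ V_g
|∂P/∂n| = 1.03×10⁻⁴ × 1.21 × 21.0 = 2.62×10⁻³ Pa/m
Isobar spacing: Δn = ΔP/|∂P/∂n| = 800 Pa / 2.62×10⁻³ Pa/m = 305382 m ≈ 305 km

305 km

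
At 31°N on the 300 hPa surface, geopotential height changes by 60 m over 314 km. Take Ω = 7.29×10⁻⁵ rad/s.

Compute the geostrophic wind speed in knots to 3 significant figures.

48.5 knots

Coriolis parameter at 31°N:
f = 2Ω sin φ = 2 × 7.29×10⁻⁵ × sin 31° = 7.51×10⁻⁵ s⁻¹
Height gradient: |∂Z/∂n| = 60 m / 314000 m = 1.91×10⁻⁴
On a pressure surface, geostrophic balance gives V_g = (g/f)|∂Z/∂n|:
V_g = 9.81 × 1.91×10⁻⁴ / 7.51×10⁻⁵ = 25.0 m/s
Converting: 25.0 m/s × 1.944 = 48.5 knots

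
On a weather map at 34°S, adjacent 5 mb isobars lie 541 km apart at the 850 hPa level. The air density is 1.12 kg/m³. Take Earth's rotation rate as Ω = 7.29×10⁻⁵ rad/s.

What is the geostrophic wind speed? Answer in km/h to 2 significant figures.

36 km/h

Coriolis parameter at 34°S:
f = 2Ω sin φ = 2 × 7.29×10⁻⁵ × sin 34° = 8.15×10⁻⁵ s⁻¹
Pressure gradient: |∂P/∂n| = 500 Pa / 541000 m = 9.24×10⁻⁴ Pa/m
Geostrophic balance (pressure-gradient force = Coriolis force):
V_g = (1/(fρ)) |∂P/∂n| = 9.24×10⁻⁴ / (8.15×10⁻⁵ × 1.12) = 10.1 m/s
Converting: 10.1 m/s × 3.6 = 36 km/h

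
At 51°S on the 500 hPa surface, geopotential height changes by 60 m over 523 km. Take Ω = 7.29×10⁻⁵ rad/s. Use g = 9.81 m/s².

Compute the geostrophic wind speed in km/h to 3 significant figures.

35.8 km/h

Coriolis parameter at 51°S:
f = 2Ω sin φ = 2 × 7.29×10⁻⁵ × sin 51° = 1.13×10⁻⁴ s⁻¹
Height gradient: |∂Z/∂n| = 60 m / 523000 m = 1.15×10⁻⁴
On a pressure surface, geostrophic balance gives V_g = (g/f)|∂Z/∂n|:
V_g = 9.81 × 1.15×10⁻⁴ / 1.13×10⁻⁴ = 9.93 m/s
Converting: 9.93 m/s × 3.6 = 35.8 km/h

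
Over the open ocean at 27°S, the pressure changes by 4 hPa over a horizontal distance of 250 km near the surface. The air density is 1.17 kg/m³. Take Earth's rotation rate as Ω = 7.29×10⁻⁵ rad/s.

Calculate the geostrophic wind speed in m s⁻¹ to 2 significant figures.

Coriolis parameter at 27°S:
f = 2Ω sin φ = 2 × 7.29×10⁻⁵ × sin 27° = 6.62×10⁻⁵ s⁻¹
Pressure gradient: |∂P/∂n| = 400 Pa / 250000 m = 1.60×10⁻³ Pa/m
Geostrophic balance (pressure-gradient force = Coriolis force):
V_g = (1/(fρ)) |∂P/∂n| = 1.60×10⁻³ / (6.62×10⁻⁵ × 1.17) = 20.7 m/s

21 m s⁻¹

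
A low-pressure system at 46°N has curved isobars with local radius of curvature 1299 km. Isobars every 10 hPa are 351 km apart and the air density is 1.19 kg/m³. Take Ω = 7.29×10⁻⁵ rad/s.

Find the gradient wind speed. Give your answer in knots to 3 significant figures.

38.7 knots

Coriolis parameter at 46°N:
f = 2Ω sin φ = 2 × 7.29×10⁻⁵ × sin 46° = 1.05×10⁻⁴ s⁻¹
Pressure gradient: |∂P/∂n| = 1000 Pa / 351000 m = 2.85×10⁻³ Pa/m
Geostrophic speed: V_g = |∂P/∂n|/(fρ) = 2.85×10⁻³/(1.05×10⁻⁴ × 1.19) = 22.8 m/s
Around a low, centrifugal force acts outward with Coriolis, so pressure-gradient force balances both:
(1/ρ)|∂P/∂n| = fV + V²/R  →  V² + fR·V − fR·V_g = 0
With fR = 1.05×10⁻⁴ × 1299×10³ m = 136 m/s:
V = [−fR + √((fR)² + 4 fR V_g)]/2 = [−136 + √(136² + 4×136×22.8)]/2 = 19.9 m/s
Subgeostrophic (V < V_g = 22.8 m/s), as expected around a low.
Converting: 19.9 m/s × 1.944 = 38.7 knots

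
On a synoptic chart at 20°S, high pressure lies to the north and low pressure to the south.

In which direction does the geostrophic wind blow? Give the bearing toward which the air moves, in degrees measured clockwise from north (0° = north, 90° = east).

090°

The pressure-gradient force points toward the south (bearing 180°).
Geostrophic balance: in the Southern Hemisphere the Coriolis force deflects motion to the left, so the geostrophic wind blows 90° to the left of the pressure-gradient force (low pressure on the right).
Rotating 180° by 90° counterclockwise gives 090° — the wind blows toward the east.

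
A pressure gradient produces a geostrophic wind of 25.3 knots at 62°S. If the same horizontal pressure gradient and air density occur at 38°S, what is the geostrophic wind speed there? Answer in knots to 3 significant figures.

With the same pressure gradient and density, V_g ∝ 1/f ∝ 1/sin φ.
V₂ = V₁ · sin φ₁ / sin φ₂ = 25.3 × sin 62° / sin 38°
V₂ = 25.3 × 0.8829/0.6157 = 36.3 knots

36.3 knots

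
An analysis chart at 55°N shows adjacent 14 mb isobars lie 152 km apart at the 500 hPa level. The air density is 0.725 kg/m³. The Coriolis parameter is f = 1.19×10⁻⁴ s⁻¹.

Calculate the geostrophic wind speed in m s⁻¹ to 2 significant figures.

110 m s⁻¹

Pressure gradient: |∂P/∂n| = 1400 Pa / 152000 m = 9.21×10⁻³ Pa/m
Geostrophic balance (pressure-gradient force = Coriolis force):
V_g = (1/(fρ)) |∂P/∂n| = 9.21×10⁻³ / (1.19×10⁻⁴ × 0.725) = 107 m/s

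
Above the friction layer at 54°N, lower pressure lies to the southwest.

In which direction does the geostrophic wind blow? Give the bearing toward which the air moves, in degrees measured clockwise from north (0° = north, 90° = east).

315°

The pressure-gradient force points toward the southwest (bearing 225°).
Geostrophic balance: in the Northern Hemisphere the Coriolis force deflects motion to the right, so the geostrophic wind blows 90° to the right of the pressure-gradient force (low pressure on the left).
Rotating 225° by 90° clockwise gives 315° — the wind blows toward the northwest.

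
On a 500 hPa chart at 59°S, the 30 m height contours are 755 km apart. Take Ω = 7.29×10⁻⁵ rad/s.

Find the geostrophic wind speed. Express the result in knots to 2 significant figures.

Coriolis parameter at 59°S:
f = 2Ω sin φ = 2 × 7.29×10⁻⁵ × sin 59° = 1.25×10⁻⁴ s⁻¹
Height gradient: |∂Z/∂n| = 30 m / 755000 m = 3.97×10⁻⁵
On a pressure surface, geostrophic balance gives V_g = (g/f)|∂Z/∂n|:
V_g = 9.81 × 3.97×10⁻⁵ / 1.25×10⁻⁴ = 3.12 m/s
Converting: 3.12 m/s × 1.944 = 6.1 knots

6.1 knots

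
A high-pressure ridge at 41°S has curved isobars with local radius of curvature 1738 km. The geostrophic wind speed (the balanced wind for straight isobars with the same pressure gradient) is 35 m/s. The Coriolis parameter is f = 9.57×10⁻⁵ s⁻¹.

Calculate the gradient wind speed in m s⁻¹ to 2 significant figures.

Around a high, pressure-gradient force acts outward with centrifugal, so Coriolis balances both:
fV = (1/ρ)|∂P/∂n| + V²/R  →  V² − fR·V + fR·V_g = 0
With fR = 9.57×10⁻⁵ × 1738×10³ m = 166 m/s:
V = [fR − √((fR)² − 4 fR V_g)]/2 = [166 − √(166² − 4×166×35)]/2 = 50.1 m/s
Supergeostrophic (V > V_g = 35 m/s), as expected around a high.

50 m s⁻¹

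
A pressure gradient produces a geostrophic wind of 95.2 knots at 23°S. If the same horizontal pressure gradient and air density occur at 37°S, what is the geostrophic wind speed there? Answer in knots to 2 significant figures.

With the same pressure gradient and density, V_g ∝ 1/f ∝ 1/sin φ.
V₂ = V₁ · sin φ₁ / sin φ₂ = 95.2 × sin 23° / sin 37°
V₂ = 95.2 × 0.3907/0.6018 = 62 knots

62 knots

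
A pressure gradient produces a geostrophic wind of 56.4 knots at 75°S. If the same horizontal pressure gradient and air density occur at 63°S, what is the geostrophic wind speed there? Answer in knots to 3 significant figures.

61.1 knots

With the same pressure gradient and density, V_g ∝ 1/f ∝ 1/sin φ.
V₂ = V₁ · sin φ₁ / sin φ₂ = 56.4 × sin 75° / sin 63°
V₂ = 56.4 × 0.9659/0.8910 = 61.1 knots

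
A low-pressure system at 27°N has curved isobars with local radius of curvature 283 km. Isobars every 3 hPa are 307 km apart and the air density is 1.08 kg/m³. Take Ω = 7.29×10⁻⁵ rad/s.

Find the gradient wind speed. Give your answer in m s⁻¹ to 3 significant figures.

Coriolis parameter at 27°N:
f = 2Ω sin φ = 2 × 7.29×10⁻⁵ × sin 27° = 6.62×10⁻⁵ s⁻¹
Pressure gradient: |∂P/∂n| = 300 Pa / 307000 m = 9.77×10⁻⁴ Pa/m
Geostrophic speed: V_g = |∂P/∂n|/(fρ) = 9.77×10⁻⁴/(6.62×10⁻⁵ × 1.08) = 13.7 m/s
Around a low, centrifugal force acts outward with Coriolis, so pressure-gradient force balances both:
(1/ρ)|∂P/∂n| = fV + V²/R  →  V² + fR·V − fR·V_g = 0
With fR = 6.62×10⁻⁵ × 283×10³ m = 18.7 m/s:
V = [−fR + √((fR)² + 4 fR V_g)]/2 = [−18.7 + √(18.7² + 4×18.7×13.7)]/2 = 9.18 m/s
Subgeostrophic (V < V_g = 13.7 m/s), as expected around a low.

9.18 m s⁻¹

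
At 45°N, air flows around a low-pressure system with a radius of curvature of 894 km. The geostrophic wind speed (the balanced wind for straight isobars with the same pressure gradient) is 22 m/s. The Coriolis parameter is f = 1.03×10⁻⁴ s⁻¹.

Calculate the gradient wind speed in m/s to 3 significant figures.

Around a low, centrifugal force acts outward with Coriolis, so pressure-gradient force balances both:
(1/ρ)|∂P/∂n| = fV + V²/R  →  V² + fR·V − fR·V_g = 0
With fR = 1.03×10⁻⁴ × 894×10³ m = 92.1 m/s:
V = [−fR + √((fR)² + 4 fR V_g)]/2 = [−92.1 + √(92.1² + 4×92.1×22)]/2 = 18.3 m/s
Subgeostrophic (V < V_g = 22 m/s), as expected around a low.

18.3 m/s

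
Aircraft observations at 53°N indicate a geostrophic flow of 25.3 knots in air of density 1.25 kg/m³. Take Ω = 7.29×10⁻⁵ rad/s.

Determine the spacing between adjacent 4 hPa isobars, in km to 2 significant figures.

210 km

Coriolis parameter at 53°N:
f = 2Ω sin φ = 2 × 7.29×10⁻⁵ × sin 53° = 1.16×10⁻⁴ s⁻¹
Wind speed in SI: 25.3 knots = 13.0 m/s
Geostrophic balance rearranged: |∂P/∂n| = f ρ V_g
|∂P/∂n| = 1.16×10⁻⁴ × 1.25 × 13.0 = 1.89×10⁻³ Pa/m
Isobar spacing: Δn = ΔP/|∂P/∂n| = 400 Pa / 1.89×10⁻³ Pa/m = 211147 m ≈ 210 km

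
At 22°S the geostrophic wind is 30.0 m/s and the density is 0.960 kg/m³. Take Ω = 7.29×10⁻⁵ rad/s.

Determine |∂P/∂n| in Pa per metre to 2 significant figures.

Coriolis parameter at 22°S:
f = 2Ω sin φ = 2 × 7.29×10⁻⁵ × sin 22° = 5.46×10⁻⁵ s⁻¹
Geostrophic balance rearranged: |∂P/∂n| = f ρ V_g
|∂P/∂n| = 5.46×10⁻⁵ × 0.960 × 30.0 = 1.57×10⁻³ Pa/m

1.6×10⁻³ Pa/m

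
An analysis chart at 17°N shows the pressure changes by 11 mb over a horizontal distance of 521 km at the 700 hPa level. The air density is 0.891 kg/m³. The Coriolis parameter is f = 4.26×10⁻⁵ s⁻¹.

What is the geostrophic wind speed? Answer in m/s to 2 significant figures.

Pressure gradient: |∂P/∂n| = 1100 Pa / 521000 m = 2.11×10⁻³ Pa/m
Geostrophic balance (pressure-gradient force = Coriolis force):
V_g = (1/(fρ)) |∂P/∂n| = 2.11×10⁻³ / (4.26×10⁻⁵ × 0.891) = 55.6 m/s

56 m/s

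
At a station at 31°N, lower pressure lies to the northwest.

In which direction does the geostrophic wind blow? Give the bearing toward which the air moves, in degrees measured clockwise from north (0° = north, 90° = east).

The pressure-gradient force points toward the northwest (bearing 315°).
Geostrophic balance: in the Northern Hemisphere the Coriolis force deflects motion to the right, so the geostrophic wind blows 90° to the right of the pressure-gradient force (low pressure on the left).
Rotating 315° by 90° clockwise gives 045° — the wind blows toward the northeast.

045°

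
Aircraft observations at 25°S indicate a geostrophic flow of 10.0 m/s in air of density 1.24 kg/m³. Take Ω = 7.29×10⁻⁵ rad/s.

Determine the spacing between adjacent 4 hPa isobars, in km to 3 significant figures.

524 km

Coriolis parameter at 25°S:
f = 2Ω sin φ = 2 × 7.29×10⁻⁵ × sin 25° = 6.16×10⁻⁵ s⁻¹
Geostrophic balance rearranged: |∂P/∂n| = f ρ V_g
|∂P/∂n| = 6.16×10⁻⁵ × 1.24 × 10.0 = 7.64×10⁻⁴ Pa/m
Isobar spacing: Δn = ΔP/|∂P/∂n| = 400 Pa / 7.64×10⁻⁴ Pa/m = 523519 m ≈ 524 km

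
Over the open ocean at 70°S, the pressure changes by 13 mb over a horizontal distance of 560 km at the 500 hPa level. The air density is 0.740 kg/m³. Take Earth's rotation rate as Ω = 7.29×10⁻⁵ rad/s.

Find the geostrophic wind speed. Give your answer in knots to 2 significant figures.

Coriolis parameter at 70°S:
f = 2Ω sin φ = 2 × 7.29×10⁻⁵ × sin 70° = 1.37×10⁻⁴ s⁻¹
Pressure gradient: |∂P/∂n| = 1300 Pa / 560000 m = 2.32×10⁻³ Pa/m
Geostrophic balance (pressure-gradient force = Coriolis force):
V_g = (1/(fρ)) |∂P/∂n| = 2.32×10⁻³ / (1.37×10⁻⁴ × 0.740) = 22.9 m/s
Converting: 22.9 m/s × 1.944 = 45 knots

45 knots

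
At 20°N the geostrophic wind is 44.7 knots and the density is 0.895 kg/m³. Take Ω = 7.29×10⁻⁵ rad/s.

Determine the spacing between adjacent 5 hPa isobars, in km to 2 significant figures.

Coriolis parameter at 20°N:
f = 2Ω sin φ = 2 × 7.29×10⁻⁵ × sin 20° = 4.99×10⁻⁵ s⁻¹
Wind speed in SI: 44.7 knots = 23.0 m/s
Geostrophic balance rearranged: |∂P/∂n| = f ρ V_g
|∂P/∂n| = 4.99×10⁻⁵ × 0.895 × 23.0 = 1.03×10⁻³ Pa/m
Isobar spacing: Δn = ΔP/|∂P/∂n| = 500 Pa / 1.03×10⁻³ Pa/m = 487183 m ≈ 490 km

490 km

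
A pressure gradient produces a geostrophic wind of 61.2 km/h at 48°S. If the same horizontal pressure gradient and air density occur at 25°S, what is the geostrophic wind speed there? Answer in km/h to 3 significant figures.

With the same pressure gradient and density, V_g ∝ 1/f ∝ 1/sin φ.
V₂ = V₁ · sin φ₁ / sin φ₂ = 61.2 × sin 48° / sin 25°
V₂ = 61.2 × 0.7431/0.4226 = 108 km/h

108 km/h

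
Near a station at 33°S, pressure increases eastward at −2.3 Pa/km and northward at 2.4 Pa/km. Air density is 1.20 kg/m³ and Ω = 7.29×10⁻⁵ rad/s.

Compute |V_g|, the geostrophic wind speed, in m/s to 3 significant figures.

Coriolis parameter at 33°S:
f = 2Ω sin φ = 2 × 7.29×10⁻⁵ × sin 33° = 7.94×10⁻⁵ s⁻¹
In the Southern Hemisphere f is negative: f = −7.94×10⁻⁵ s⁻¹.
Component geostrophic relations (x east, y north):
u_g = −(1/(fρ)) ∂P/∂y,  v_g = (1/(fρ)) ∂P/∂x
u_g = −(2.4×10⁻³)/(−7.94×10⁻⁵ × 1.20) = 25.2 m/s;  v_g = (−2.3×10⁻³)/(−7.94×10⁻⁵ × 1.20) = 24.1 m/s
|V_g| = √(u_g² + v_g²) = 34.9 m/s

34.9 m/s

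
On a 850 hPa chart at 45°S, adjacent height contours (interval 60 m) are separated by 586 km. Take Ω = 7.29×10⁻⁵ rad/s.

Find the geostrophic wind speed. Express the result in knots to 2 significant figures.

Coriolis parameter at 45°S:
f = 2Ω sin φ = 2 × 7.29×10⁻⁵ × sin 45° = 1.03×10⁻⁴ s⁻¹
Height gradient: |∂Z/∂n| = 60 m / 586000 m = 1.02×10⁻⁴
On a pressure surface, geostrophic balance gives V_g = (g/f)|∂Z/∂n|:
V_g = 9.81 × 1.02×10⁻⁴ / 1.03×10⁻⁴ = 9.74 m/s
Converting: 9.74 m/s × 1.944 = 19 knots

19 knots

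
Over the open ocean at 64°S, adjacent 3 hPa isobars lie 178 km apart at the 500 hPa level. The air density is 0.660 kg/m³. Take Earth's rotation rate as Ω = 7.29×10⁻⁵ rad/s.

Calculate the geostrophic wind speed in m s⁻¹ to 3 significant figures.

Coriolis parameter at 64°S:
f = 2Ω sin φ = 2 × 7.29×10⁻⁵ × sin 64° = 1.31×10⁻⁴ s⁻¹
Pressure gradient: |∂P/∂n| = 300 Pa / 178000 m = 1.69×10⁻³ Pa/m
Geostrophic balance (pressure-gradient force = Coriolis force):
V_g = (1/(fρ)) |∂P/∂n| = 1.69×10⁻³ / (1.31×10⁻⁴ × 0.660) = 19.5 m/s

19.5 m s⁻¹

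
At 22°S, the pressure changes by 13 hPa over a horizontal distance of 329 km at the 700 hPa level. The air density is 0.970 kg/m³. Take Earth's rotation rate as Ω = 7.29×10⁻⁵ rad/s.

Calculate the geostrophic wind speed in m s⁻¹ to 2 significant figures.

75 m s⁻¹

Coriolis parameter at 22°S:
f = 2Ω sin φ = 2 × 7.29×10⁻⁵ × sin 22° = 5.46×10⁻⁵ s⁻¹
Pressure gradient: |∂P/∂n| = 1300 Pa / 329000 m = 3.95×10⁻³ Pa/m
Geostrophic balance (pressure-gradient force = Coriolis force):
V_g = (1/(fρ)) |∂P/∂n| = 3.95×10⁻³ / (5.46×10⁻⁵ × 0.970) = 74.6 m/s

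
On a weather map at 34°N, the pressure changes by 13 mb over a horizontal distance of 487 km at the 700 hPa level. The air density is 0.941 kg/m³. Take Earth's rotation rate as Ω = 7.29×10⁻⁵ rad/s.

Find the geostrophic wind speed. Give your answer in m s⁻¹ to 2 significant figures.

Coriolis parameter at 34°N:
f = 2Ω sin φ = 2 × 7.29×10⁻⁵ × sin 34° = 8.15×10⁻⁵ s⁻¹
Pressure gradient: |∂P/∂n| = 1300 Pa / 487000 m = 2.67×10⁻³ Pa/m
Geostrophic balance (pressure-gradient force = Coriolis force):
V_g = (1/(fρ)) |∂P/∂n| = 2.67×10⁻³ / (8.15×10⁻⁵ × 0.941) = 34.8 m/s

35 m s⁻¹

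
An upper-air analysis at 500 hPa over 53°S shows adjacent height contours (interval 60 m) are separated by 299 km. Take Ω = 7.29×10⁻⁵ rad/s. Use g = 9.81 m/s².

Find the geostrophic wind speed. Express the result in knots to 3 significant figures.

32.9 knots

Coriolis parameter at 53°S:
f = 2Ω sin φ = 2 × 7.29×10⁻⁵ × sin 53° = 1.16×10⁻⁴ s⁻¹
Height gradient: |∂Z/∂n| = 60 m / 299000 m = 2.01×10⁻⁴
On a pressure surface, geostrophic balance gives V_g = (g/f)|∂Z/∂n|:
V_g = 9.81 × 2.01×10⁻⁴ / 1.16×10⁻⁴ = 16.9 m/s
Converting: 16.9 m/s × 1.944 = 32.9 knots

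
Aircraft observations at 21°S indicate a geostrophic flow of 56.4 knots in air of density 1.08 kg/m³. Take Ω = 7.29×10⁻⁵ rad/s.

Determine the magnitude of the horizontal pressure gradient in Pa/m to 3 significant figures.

1.64×10⁻³ Pa/m

Coriolis parameter at 21°S:
f = 2Ω sin φ = 2 × 7.29×10⁻⁵ × sin 21° = 5.23×10⁻⁵ s⁻¹
Wind speed in SI: 56.4 knots = 29.0 m/s
Geostrophic balance rearranged: |∂P/∂n| = f ρ V_g
|∂P/∂n| = 5.23×10⁻⁵ × 1.08 × 29.0 = 1.64×10⁻³ Pa/m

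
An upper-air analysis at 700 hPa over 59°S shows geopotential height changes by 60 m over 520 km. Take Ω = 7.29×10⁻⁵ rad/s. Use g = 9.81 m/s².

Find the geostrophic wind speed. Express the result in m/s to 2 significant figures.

Coriolis parameter at 59°S:
f = 2Ω sin φ = 2 × 7.29×10⁻⁵ × sin 59° = 1.25×10⁻⁴ s⁻¹
Height gradient: |∂Z/∂n| = 60 m / 520000 m = 1.15×10⁻⁴
On a pressure surface, geostrophic balance gives V_g = (g/f)|∂Z/∂n|:
V_g = 9.81 × 1.15×10⁻⁴ / 1.25×10⁻⁴ = 9.06 m/s

9.1 m/s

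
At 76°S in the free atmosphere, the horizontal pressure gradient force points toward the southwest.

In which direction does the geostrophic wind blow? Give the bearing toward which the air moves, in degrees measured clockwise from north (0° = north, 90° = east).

The pressure-gradient force points toward the southwest (bearing 225°).
Geostrophic balance: in the Southern Hemisphere the Coriolis force deflects motion to the left, so the geostrophic wind blows 90° to the left of the pressure-gradient force (low pressure on the right).
Rotating 225° by 90° counterclockwise gives 135° — the wind blows toward the southeast.

135°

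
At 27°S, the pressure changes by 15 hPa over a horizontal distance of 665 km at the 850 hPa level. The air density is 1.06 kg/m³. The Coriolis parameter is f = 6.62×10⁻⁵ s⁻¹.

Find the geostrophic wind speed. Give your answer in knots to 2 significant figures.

62 knots

Pressure gradient: |∂P/∂n| = 1500 Pa / 665000 m = 2.26×10⁻³ Pa/m
Geostrophic balance (pressure-gradient force = Coriolis force):
V_g = (1/(fρ)) |∂P/∂n| = 2.26×10⁻³ / (6.62×10⁻⁵ × 1.06) = 32.1 m/s
Converting: 32.1 m/s × 1.944 = 62 knots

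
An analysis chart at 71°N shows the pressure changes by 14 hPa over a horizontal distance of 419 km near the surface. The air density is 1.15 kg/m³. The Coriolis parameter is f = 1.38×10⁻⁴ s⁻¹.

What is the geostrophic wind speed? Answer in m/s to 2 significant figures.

21 m/s

Pressure gradient: |∂P/∂n| = 1400 Pa / 419000 m = 3.34×10⁻³ Pa/m
Geostrophic balance (pressure-gradient force = Coriolis force):
V_g = (1/(fρ)) |∂P/∂n| = 3.34×10⁻³ / (1.38×10⁻⁴ × 1.15) = 21.1 m/s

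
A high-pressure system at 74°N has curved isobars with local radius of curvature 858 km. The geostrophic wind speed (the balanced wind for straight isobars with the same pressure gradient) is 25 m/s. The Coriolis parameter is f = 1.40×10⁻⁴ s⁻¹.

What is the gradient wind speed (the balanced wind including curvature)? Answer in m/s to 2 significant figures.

Around a high, pressure-gradient force acts outward with centrifugal, so Coriolis balances both:
fV = (1/ρ)|∂P/∂n| + V²/R  →  V² − fR·V + fR·V_g = 0
With fR = 1.40×10⁻⁴ × 858×10³ m = 120 m/s:
V = [fR − √((fR)² − 4 fR V_g)]/2 = [120 − √(120² − 4×120×25)]/2 = 35.5 m/s
Supergeostrophic (V > V_g = 25 m/s), as expected around a high.

35 m/s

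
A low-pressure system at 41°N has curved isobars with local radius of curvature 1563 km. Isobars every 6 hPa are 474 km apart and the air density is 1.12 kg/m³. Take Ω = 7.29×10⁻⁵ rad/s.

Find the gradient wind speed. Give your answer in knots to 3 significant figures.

21.4 knots

Coriolis parameter at 41°N:
f = 2Ω sin φ = 2 × 7.29×10⁻⁵ × sin 41° = 9.57×10⁻⁵ s⁻¹
Pressure gradient: |∂P/∂n| = 600 Pa / 474000 m = 1.27×10⁻³ Pa/m
Geostrophic speed: V_g = |∂P/∂n|/(fρ) = 1.27×10⁻³/(9.57×10⁻⁵ × 1.12) = 11.8 m/s
Around a low, centrifugal force acts outward with Coriolis, so pressure-gradient force balances both:
(1/ρ)|∂P/∂n| = fV + V²/R  →  V² + fR·V − fR·V_g = 0
With fR = 9.57×10⁻⁵ × 1563×10³ m = 150 m/s:
V = [−fR + √((fR)² + 4 fR V_g)]/2 = [−150 + √(150² + 4×150×11.8)]/2 = 11 m/s
Subgeostrophic (V < V_g = 11.8 m/s), as expected around a low.
Converting: 11 m/s × 1.944 = 21.4 knots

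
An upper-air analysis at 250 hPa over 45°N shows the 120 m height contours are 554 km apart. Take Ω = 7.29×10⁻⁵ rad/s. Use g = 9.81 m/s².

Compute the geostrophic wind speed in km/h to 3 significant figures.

74.2 km/h

Coriolis parameter at 45°N:
f = 2Ω sin φ = 2 × 7.29×10⁻⁵ × sin 45° = 1.03×10⁻⁴ s⁻¹
Height gradient: |∂Z/∂n| = 120 m / 554000 m = 2.17×10⁻⁴
On a pressure surface, geostrophic balance gives V_g = (g/f)|∂Z/∂n|:
V_g = 9.81 × 2.17×10⁻⁴ / 1.03×10⁻⁴ = 20.6 m/s
Converting: 20.6 m/s × 3.6 = 74.2 km/h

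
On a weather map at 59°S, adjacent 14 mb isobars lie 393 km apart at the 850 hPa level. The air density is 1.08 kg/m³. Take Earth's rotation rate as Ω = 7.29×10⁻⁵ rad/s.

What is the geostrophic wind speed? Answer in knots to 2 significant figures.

51 knots

Coriolis parameter at 59°S:
f = 2Ω sin φ = 2 × 7.29×10⁻⁵ × sin 59° = 1.25×10⁻⁴ s⁻¹
Pressure gradient: |∂P/∂n| = 1400 Pa / 393000 m = 3.56×10⁻³ Pa/m
Geostrophic balance (pressure-gradient force = Coriolis force):
V_g = (1/(fρ)) |∂P/∂n| = 3.56×10⁻³ / (1.25×10⁻⁴ × 1.08) = 26.4 m/s
Converting: 26.4 m/s × 1.944 = 51 knots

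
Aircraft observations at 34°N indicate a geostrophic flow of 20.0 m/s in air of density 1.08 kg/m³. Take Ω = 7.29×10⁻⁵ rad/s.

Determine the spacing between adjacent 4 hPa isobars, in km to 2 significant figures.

230 km

Coriolis parameter at 34°N:
f = 2Ω sin φ = 2 × 7.29×10⁻⁵ × sin 34° = 8.15×10⁻⁵ s⁻¹
Geostrophic balance rearranged: |∂P/∂n| = f ρ V_g
|∂P/∂n| = 8.15×10⁻⁵ × 1.08 × 20.0 = 1.76×10⁻³ Pa/m
Isobar spacing: Δn = ΔP/|∂P/∂n| = 400 Pa / 1.76×10⁻³ Pa/m = 227137 m ≈ 230 km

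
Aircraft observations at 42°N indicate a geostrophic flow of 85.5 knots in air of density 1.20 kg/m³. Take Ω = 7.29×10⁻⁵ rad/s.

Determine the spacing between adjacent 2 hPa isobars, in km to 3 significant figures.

38.8 km

Coriolis parameter at 42°N:
f = 2Ω sin φ = 2 × 7.29×10⁻⁵ × sin 42° = 9.76×10⁻⁵ s⁻¹
Wind speed in SI: 85.5 knots = 44.0 m/s
Geostrophic balance rearranged: |∂P/∂n| = f ρ V_g
|∂P/∂n| = 9.76×10⁻⁵ × 1.20 × 44.0 = 5.15×10⁻³ Pa/m
Isobar spacing: Δn = ΔP/|∂P/∂n| = 200 Pa / 5.15×10⁻³ Pa/m = 38840 m ≈ 38.8 km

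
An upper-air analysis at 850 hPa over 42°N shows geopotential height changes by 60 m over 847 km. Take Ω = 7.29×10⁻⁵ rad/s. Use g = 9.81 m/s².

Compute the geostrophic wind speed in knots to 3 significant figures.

Coriolis parameter at 42°N:
f = 2Ω sin φ = 2 × 7.29×10⁻⁵ × sin 42° = 9.76×10⁻⁵ s⁻¹
Height gradient: |∂Z/∂n| = 60 m / 847000 m = 7.08×10⁻⁵
On a pressure surface, geostrophic balance gives V_g = (g/f)|∂Z/∂n|:
V_g = 9.81 × 7.08×10⁻⁵ / 9.76×10⁻⁵ = 7.12 m/s
Converting: 7.12 m/s × 1.944 = 13.8 knots

13.8 knots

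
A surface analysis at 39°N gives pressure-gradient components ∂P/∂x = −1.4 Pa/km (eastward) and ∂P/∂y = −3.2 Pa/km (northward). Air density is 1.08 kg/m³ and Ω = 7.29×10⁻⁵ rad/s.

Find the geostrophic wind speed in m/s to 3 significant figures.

35.2 m/s

Coriolis parameter at 39°N:
f = 2Ω sin φ = 2 × 7.29×10⁻⁵ × sin 39° = 9.18×10⁻⁵ s⁻¹
Component geostrophic relations (x east, y north):
u_g = −(1/(fρ)) ∂P/∂y,  v_g = (1/(fρ)) ∂P/∂x
u_g = −(−3.2×10⁻³)/(9.18×10⁻⁵ × 1.08) = 32.3 m/s;  v_g = (−1.4×10⁻³)/(9.18×10⁻⁵ × 1.08) = −14.1 m/s
|V_g| = √(u_g² + v_g²) = 35.2 m/s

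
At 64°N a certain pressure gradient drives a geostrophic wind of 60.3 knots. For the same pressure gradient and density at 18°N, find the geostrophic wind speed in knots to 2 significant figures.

180 knots

With the same pressure gradient and density, V_g ∝ 1/f ∝ 1/sin φ.
V₂ = V₁ · sin φ₁ / sin φ₂ = 60.3 × sin 64° / sin 18°
V₂ = 60.3 × 0.8988/0.3090 = 180 knots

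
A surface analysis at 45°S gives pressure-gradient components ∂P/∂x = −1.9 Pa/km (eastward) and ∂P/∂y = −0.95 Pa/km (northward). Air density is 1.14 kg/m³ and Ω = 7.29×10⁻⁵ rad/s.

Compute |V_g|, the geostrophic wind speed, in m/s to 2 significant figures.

Coriolis parameter at 45°S:
f = 2Ω sin φ = 2 × 7.29×10⁻⁵ × sin 45° = 1.03×10⁻⁴ s⁻¹
In the Southern Hemisphere f is negative: f = −1.03×10⁻⁴ s⁻¹.
Component geostrophic relations (x east, y north):
u_g = −(1/(fρ)) ∂P/∂y,  v_g = (1/(fρ)) ∂P/∂x
u_g = −(−0.95×10⁻³)/(−1.03×10⁻⁴ × 1.14) = −8.08 m/s;  v_g = (−1.9×10⁻³)/(−1.03×10⁻⁴ × 1.14) = 16.2 m/s
|V_g| = √(u_g² + v_g²) = 18.1 m/s

18 m/s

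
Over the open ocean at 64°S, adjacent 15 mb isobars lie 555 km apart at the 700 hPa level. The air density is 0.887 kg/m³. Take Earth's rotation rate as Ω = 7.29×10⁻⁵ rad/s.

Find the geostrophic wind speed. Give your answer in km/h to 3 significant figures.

Coriolis parameter at 64°S:
f = 2Ω sin φ = 2 × 7.29×10⁻⁵ × sin 64° = 1.31×10⁻⁴ s⁻¹
Pressure gradient: |∂P/∂n| = 1500 Pa / 555000 m = 2.70×10⁻³ Pa/m
Geostrophic balance (pressure-gradient force = Coriolis force):
V_g = (1/(fρ)) |∂P/∂n| = 2.70×10⁻³ / (1.31×10⁻⁴ × 0.887) = 23.3 m/s
Converting: 23.3 m/s × 3.6 = 83.7 km/h

83.7 km/h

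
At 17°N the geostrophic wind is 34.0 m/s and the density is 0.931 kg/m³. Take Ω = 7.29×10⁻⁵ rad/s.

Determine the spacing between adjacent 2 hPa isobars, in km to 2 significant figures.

150 km

Coriolis parameter at 17°N:
f = 2Ω sin φ = 2 × 7.29×10⁻⁵ × sin 17° = 4.26×10⁻⁵ s⁻¹
Geostrophic balance rearranged: |∂P/∂n| = f ρ V_g
|∂P/∂n| = 4.26×10⁻⁵ × 0.931 × 34.0 = 1.35×10⁻³ Pa/m
Isobar spacing: Δn = ΔP/|∂P/∂n| = 200 Pa / 1.35×10⁻³ Pa/m = 148221 m ≈ 150 km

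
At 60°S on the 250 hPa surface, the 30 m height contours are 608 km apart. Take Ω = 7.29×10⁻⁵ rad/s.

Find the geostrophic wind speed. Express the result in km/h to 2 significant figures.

Coriolis parameter at 60°S:
f = 2Ω sin φ = 2 × 7.29×10⁻⁵ × sin 60° = 1.26×10⁻⁴ s⁻¹
Height gradient: |∂Z/∂n| = 30 m / 608000 m = 4.93×10⁻⁵
On a pressure surface, geostrophic balance gives V_g = (g/f)|∂Z/∂n|:
V_g = 9.81 × 4.93×10⁻⁵ / 1.26×10⁻⁴ = 3.83 m/s
Converting: 3.83 m/s × 3.6 = 14 km/h

14 km/h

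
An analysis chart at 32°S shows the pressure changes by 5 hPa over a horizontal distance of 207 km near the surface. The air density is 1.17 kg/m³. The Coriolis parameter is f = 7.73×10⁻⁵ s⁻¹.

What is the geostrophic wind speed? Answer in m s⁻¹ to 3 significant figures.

26.7 m s⁻¹

Pressure gradient: |∂P/∂n| = 500 Pa / 207000 m = 2.42×10⁻³ Pa/m
Geostrophic balance (pressure-gradient force = Coriolis force):
V_g = (1/(fρ)) |∂P/∂n| = 2.42×10⁻³ / (7.73×10⁻⁵ × 1.17) = 26.7 m/s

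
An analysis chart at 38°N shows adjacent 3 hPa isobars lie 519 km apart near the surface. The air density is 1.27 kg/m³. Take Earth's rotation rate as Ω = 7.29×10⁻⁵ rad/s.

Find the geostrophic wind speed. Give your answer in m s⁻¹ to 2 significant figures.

5.1 m s⁻¹

Coriolis parameter at 38°N:
f = 2Ω sin φ = 2 × 7.29×10⁻⁵ × sin 38° = 8.98×10⁻⁵ s⁻¹
Pressure gradient: |∂P/∂n| = 300 Pa / 519000 m = 5.78×10⁻⁴ Pa/m
Geostrophic balance (pressure-gradient force = Coriolis force):
V_g = (1/(fρ)) |∂P/∂n| = 5.78×10⁻⁴ / (8.98×10⁻⁵ × 1.27) = 5.07 m/s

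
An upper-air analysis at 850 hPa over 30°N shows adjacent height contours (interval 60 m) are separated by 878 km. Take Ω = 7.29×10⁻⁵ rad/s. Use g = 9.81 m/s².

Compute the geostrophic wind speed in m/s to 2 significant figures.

Coriolis parameter at 30°N:
f = 2Ω sin φ = 2 × 7.29×10⁻⁵ × sin 30° = 7.29×10⁻⁵ s⁻¹
Height gradient: |∂Z/∂n| = 60 m / 878000 m = 6.83×10⁻⁵
On a pressure surface, geostrophic balance gives V_g = (g/f)|∂Z/∂n|:
V_g = 9.81 × 6.83×10⁻⁵ / 7.29×10⁻⁵ = 9.20 m/s

9.2 m/s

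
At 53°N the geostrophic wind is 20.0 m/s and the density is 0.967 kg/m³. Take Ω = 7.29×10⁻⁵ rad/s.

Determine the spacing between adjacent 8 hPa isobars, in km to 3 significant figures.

355 km

Coriolis parameter at 53°N:
f = 2Ω sin φ = 2 × 7.29×10⁻⁵ × sin 53° = 1.16×10⁻⁴ s⁻¹
Geostrophic balance rearranged: |∂P/∂n| = f ρ V_g
|∂P/∂n| = 1.16×10⁻⁴ × 0.967 × 20.0 = 2.25×10⁻³ Pa/m
Isobar spacing: Δn = ΔP/|∂P/∂n| = 800 Pa / 2.25×10⁻³ Pa/m = 355245 m ≈ 355 km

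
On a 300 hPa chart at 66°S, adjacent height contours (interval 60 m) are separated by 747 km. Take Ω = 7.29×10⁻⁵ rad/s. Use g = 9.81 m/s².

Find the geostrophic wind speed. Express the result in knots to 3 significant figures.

11.5 knots

Coriolis parameter at 66°S:
f = 2Ω sin φ = 2 × 7.29×10⁻⁵ × sin 66° = 1.33×10⁻⁴ s⁻¹
Height gradient: |∂Z/∂n| = 60 m / 747000 m = 8.03×10⁻⁵
On a pressure surface, geostrophic balance gives V_g = (g/f)|∂Z/∂n|:
V_g = 9.81 × 8.03×10⁻⁵ / 1.33×10⁻⁴ = 5.92 m/s
Converting: 5.92 m/s × 1.944 = 11.5 knots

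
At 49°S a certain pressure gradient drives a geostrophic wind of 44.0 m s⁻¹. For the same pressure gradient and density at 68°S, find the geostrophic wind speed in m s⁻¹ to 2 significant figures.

With the same pressure gradient and density, V_g ∝ 1/f ∝ 1/sin φ.
V₂ = V₁ · sin φ₁ / sin φ₂ = 44.0 × sin 49° / sin 68°
V₂ = 44.0 × 0.7547/0.9272 = 36 m s⁻¹

36 m s⁻¹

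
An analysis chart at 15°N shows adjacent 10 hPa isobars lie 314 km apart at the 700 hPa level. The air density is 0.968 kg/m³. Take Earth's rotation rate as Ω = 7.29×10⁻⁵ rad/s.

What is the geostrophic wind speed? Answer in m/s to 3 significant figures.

87.2 m/s

Coriolis parameter at 15°N:
f = 2Ω sin φ = 2 × 7.29×10⁻⁵ × sin 15° = 3.77×10⁻⁵ s⁻¹
Pressure gradient: |∂P/∂n| = 1000 Pa / 314000 m = 3.18×10⁻³ Pa/m
Geostrophic balance (pressure-gradient force = Coriolis force):
V_g = (1/(fρ)) |∂P/∂n| = 3.18×10⁻³ / (3.77×10⁻⁵ × 0.968) = 87.2 m/s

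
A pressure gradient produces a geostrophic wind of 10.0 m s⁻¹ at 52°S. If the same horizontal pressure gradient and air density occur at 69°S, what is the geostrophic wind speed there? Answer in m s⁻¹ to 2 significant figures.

8.4 m s⁻¹

With the same pressure gradient and density, V_g ∝ 1/f ∝ 1/sin φ.
V₂ = V₁ · sin φ₁ / sin φ₂ = 10.0 × sin 52° / sin 69°
V₂ = 10.0 × 0.7880/0.9336 = 8.4 m s⁻¹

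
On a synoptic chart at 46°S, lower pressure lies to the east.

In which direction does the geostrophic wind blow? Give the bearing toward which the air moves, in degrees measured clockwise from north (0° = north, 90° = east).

The pressure-gradient force points toward the east (bearing 090°).
Geostrophic balance: in the Southern Hemisphere the Coriolis force deflects motion to the left, so the geostrophic wind blows 90° to the left of the pressure-gradient force (low pressure on the right).
Rotating 090° by 90° counterclockwise gives 000° — the wind blows toward the north.

000°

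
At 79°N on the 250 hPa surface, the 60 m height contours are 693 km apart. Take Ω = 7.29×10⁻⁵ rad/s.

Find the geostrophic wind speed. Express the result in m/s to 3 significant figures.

5.93 m/s

Coriolis parameter at 79°N:
f = 2Ω sin φ = 2 × 7.29×10⁻⁵ × sin 79° = 1.43×10⁻⁴ s⁻¹
Height gradient: |∂Z/∂n| = 60 m / 693000 m = 8.66×10⁻⁵
On a pressure surface, geostrophic balance gives V_g = (g/f)|∂Z/∂n|:
V_g = 9.81 × 8.66×10⁻⁵ / 1.43×10⁻⁴ = 5.93 m/s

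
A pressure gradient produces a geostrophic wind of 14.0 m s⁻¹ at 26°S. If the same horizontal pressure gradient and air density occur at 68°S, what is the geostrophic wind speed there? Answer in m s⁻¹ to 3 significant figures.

With the same pressure gradient and density, V_g ∝ 1/f ∝ 1/sin φ.
V₂ = V₁ · sin φ₁ / sin φ₂ = 14.0 × sin 26° / sin 68°
V₂ = 14.0 × 0.4384/0.9272 = 6.62 m s⁻¹

6.62 m s⁻¹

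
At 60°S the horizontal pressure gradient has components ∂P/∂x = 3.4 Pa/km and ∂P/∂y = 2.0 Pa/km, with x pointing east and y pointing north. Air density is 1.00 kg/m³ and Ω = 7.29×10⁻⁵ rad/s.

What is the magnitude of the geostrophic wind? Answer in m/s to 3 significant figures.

Coriolis parameter at 60°S:
f = 2Ω sin φ = 2 × 7.29×10⁻⁵ × sin 60° = 1.26×10⁻⁴ s⁻¹
In the Southern Hemisphere f is negative: f = −1.26×10⁻⁴ s⁻¹.
Component geostrophic relations (x east, y north):
u_g = −(1/(fρ)) ∂P/∂y,  v_g = (1/(fρ)) ∂P/∂x
u_g = −(2.0×10⁻³)/(−1.26×10⁻⁴ × 1.00) = 15.8 m/s;  v_g = (3.4×10⁻³)/(−1.26×10⁻⁴ × 1.00) = −26.9 m/s
|V_g| = √(u_g² + v_g²) = 31.2 m/s

31.2 m/s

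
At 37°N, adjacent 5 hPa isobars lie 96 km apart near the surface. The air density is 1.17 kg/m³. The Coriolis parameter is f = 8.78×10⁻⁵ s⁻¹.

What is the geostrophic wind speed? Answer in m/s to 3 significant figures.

50.7 m/s

Pressure gradient: |∂P/∂n| = 500 Pa / 96000 m = 5.21×10⁻³ Pa/m
Geostrophic balance (pressure-gradient force = Coriolis force):
V_g = (1/(fρ)) |∂P/∂n| = 5.21×10⁻³ / (8.78×10⁻⁵ × 1.17) = 50.7 m/s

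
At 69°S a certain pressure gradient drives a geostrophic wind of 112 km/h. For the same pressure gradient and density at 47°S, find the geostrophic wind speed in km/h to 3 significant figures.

143 km/h

With the same pressure gradient and density, V_g ∝ 1/f ∝ 1/sin φ.
V₂ = V₁ · sin φ₁ / sin φ₂ = 112 × sin 69° / sin 47°
V₂ = 112 × 0.9336/0.7314 = 143 km/h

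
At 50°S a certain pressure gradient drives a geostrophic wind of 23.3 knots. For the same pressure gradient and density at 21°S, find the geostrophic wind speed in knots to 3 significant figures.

With the same pressure gradient and density, V_g ∝ 1/f ∝ 1/sin φ.
V₂ = V₁ · sin φ₁ / sin φ₂ = 23.3 × sin 50° / sin 21°
V₂ = 23.3 × 0.7660/0.3584 = 49.8 knots

49.8 knots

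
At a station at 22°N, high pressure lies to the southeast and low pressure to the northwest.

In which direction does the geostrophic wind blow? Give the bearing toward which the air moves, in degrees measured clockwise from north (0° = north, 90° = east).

045°

The pressure-gradient force points toward the northwest (bearing 315°).
Geostrophic balance: in the Northern Hemisphere the Coriolis force deflects motion to the right, so the geostrophic wind blows 90° to the right of the pressure-gradient force (low pressure on the left).
Rotating 315° by 90° clockwise gives 045° — the wind blows toward the northeast.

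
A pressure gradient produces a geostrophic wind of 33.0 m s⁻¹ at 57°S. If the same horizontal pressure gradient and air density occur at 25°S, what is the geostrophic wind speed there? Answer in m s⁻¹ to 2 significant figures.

With the same pressure gradient and density, V_g ∝ 1/f ∝ 1/sin φ.
V₂ = V₁ · sin φ₁ / sin φ₂ = 33.0 × sin 57° / sin 25°
V₂ = 33.0 × 0.8387/0.4226 = 65 m s⁻¹

65 m s⁻¹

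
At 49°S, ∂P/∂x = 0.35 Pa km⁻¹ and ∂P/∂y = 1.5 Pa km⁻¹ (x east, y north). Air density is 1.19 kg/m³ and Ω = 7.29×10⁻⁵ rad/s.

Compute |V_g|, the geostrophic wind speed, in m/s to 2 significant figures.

Coriolis parameter at 49°S:
f = 2Ω sin φ = 2 × 7.29×10⁻⁵ × sin 49° = 1.10×10⁻⁴ s⁻¹
In the Southern Hemisphere f is negative: f = −1.10×10⁻⁴ s⁻¹.
Component geostrophic relations (x east, y north):
u_g = −(1/(fρ)) ∂P/∂y,  v_g = (1/(fρ)) ∂P/∂x
u_g = −(1.5×10⁻³)/(−1.10×10⁻⁴ × 1.19) = 11.5 m/s;  v_g = (0.35×10⁻³)/(−1.10×10⁻⁴ × 1.19) = −2.67 m/s
|V_g| = √(u_g² + v_g²) = 11.8 m/s

12 m/s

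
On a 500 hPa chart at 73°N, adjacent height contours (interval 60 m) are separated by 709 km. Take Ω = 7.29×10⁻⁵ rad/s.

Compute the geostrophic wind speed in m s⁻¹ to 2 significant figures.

6.0 m s⁻¹

Coriolis parameter at 73°N:
f = 2Ω sin φ = 2 × 7.29×10⁻⁵ × sin 73° = 1.39×10⁻⁴ s⁻¹
Height gradient: |∂Z/∂n| = 60 m / 709000 m = 8.46×10⁻⁵
On a pressure surface, geostrophic balance gives V_g = (g/f)|∂Z/∂n|:
V_g = 9.81 × 8.46×10⁻⁵ / 1.39×10⁻⁴ = 5.95 m/s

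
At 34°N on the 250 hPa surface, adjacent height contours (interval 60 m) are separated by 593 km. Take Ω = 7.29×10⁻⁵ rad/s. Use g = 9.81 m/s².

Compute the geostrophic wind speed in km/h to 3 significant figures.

43.8 km/h

Coriolis parameter at 34°N:
f = 2Ω sin φ = 2 × 7.29×10⁻⁵ × sin 34° = 8.15×10⁻⁵ s⁻¹
Height gradient: |∂Z/∂n| = 60 m / 593000 m = 1.01×10⁻⁴
On a pressure surface, geostrophic balance gives V_g = (g/f)|∂Z/∂n|:
V_g = 9.81 × 1.01×10⁻⁴ / 8.15×10⁻⁵ = 12.2 m/s
Converting: 12.2 m/s × 3.6 = 43.8 km/h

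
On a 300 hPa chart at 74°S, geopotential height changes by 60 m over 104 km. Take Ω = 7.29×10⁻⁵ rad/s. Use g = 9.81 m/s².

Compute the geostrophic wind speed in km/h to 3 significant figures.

145 km/h

Coriolis parameter at 74°S:
f = 2Ω sin φ = 2 × 7.29×10⁻⁵ × sin 74° = 1.40×10⁻⁴ s⁻¹
Height gradient: |∂Z/∂n| = 60 m / 104000 m = 5.77×10⁻⁴
On a pressure surface, geostrophic balance gives V_g = (g/f)|∂Z/∂n|:
V_g = 9.81 × 5.77×10⁻⁴ / 1.40×10⁻⁴ = 40.4 m/s
Converting: 40.4 m/s × 3.6 = 145 km/h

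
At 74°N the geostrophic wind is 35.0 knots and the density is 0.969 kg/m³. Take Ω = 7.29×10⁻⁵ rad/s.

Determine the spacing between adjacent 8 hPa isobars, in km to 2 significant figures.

330 km

Coriolis parameter at 74°N:
f = 2Ω sin φ = 2 × 7.29×10⁻⁵ × sin 74° = 1.40×10⁻⁴ s⁻¹
Wind speed in SI: 35.0 knots = 18.0 m/s
Geostrophic balance rearranged: |∂P/∂n| = f ρ V_g
|∂P/∂n| = 1.40×10⁻⁴ × 0.969 × 18.0 = 2.45×10⁻³ Pa/m
Isobar spacing: Δn = ΔP/|∂P/∂n| = 800 Pa / 2.45×10⁻³ Pa/m = 327161 m ≈ 330 km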